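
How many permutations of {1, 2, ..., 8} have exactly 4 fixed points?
Choose the 4 fixed points C(8,4) = 70, derange the rest: !4 = Σ_{j=0}^{4} (-1)^j·4!/j! = 24 - 24 + 12 - 4 + 1 = 9. Product = 70 × 9 = 630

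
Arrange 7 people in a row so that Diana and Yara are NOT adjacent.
Total - adjacent = 7! - (7-1)!×2 = 5040 - 1440 = 3600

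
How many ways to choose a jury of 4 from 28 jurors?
C(28,4) = 28!/(4!×24!) = 20475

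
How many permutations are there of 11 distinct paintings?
11! = 39916800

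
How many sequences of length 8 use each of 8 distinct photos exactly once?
8! = 40320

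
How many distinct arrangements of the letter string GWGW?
4! / (2! × 2!) = 6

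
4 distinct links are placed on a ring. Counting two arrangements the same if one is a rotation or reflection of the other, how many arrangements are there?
(4-1)!/2 = 6/2 = 3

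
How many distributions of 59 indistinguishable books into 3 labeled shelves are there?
C(59+3-1, 3-1) = C(61, 2) = 1830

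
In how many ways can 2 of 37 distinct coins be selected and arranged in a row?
P(37,2) = 37!/(37-2)! = 1332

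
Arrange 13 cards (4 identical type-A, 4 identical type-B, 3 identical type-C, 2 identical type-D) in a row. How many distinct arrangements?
13! / (4! × 4! × 3! × 2!) = 900900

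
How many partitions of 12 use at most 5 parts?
By conjugation, equals partitions of 12 into parts ≤ 5. Let r_j(i) = number of partitions of i into parts ≤ j, for i = 0..12. r_1(i) = 1 for all i; r_j(i) = r_{j-1}(i) + r_j(i-j). Rows j = 2..5: ≤2: 1 1 2 2 3 3 4 4 5 5 6 6 7; ≤3: 1 1 2 3 4 5 7 8 10 12 14 16 19; ≤4: 1 1 2 3 5 6 9 11 15 18 23 27 34; ≤5: 1 1 2 3 5 7 10 13 18 23 30 37 47. r_5(12) = 47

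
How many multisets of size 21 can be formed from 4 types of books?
C(21+4-1, 4-1) = C(24, 3) = 2024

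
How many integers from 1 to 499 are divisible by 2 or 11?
⌊499/2⌋ + ⌊499/11⌋ - ⌊499/22⌋ = 249 + 45 - 22 = 272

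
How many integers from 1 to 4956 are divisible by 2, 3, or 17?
⌊4956/2⌋+⌊4956/3⌋+⌊4956/17⌋ - ⌊4956/6⌋-⌊4956/34⌋-⌊4956/51⌋ + ⌊4956/102⌋ = 2478+1652+291 - 826-145-97 + 48 = 3401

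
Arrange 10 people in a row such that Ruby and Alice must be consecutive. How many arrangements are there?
Treat the 2 as one block: (10-2+1)! × 2! = 362880 × 2 = 725760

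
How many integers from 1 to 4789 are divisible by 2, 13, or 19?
⌊4789/2⌋+⌊4789/13⌋+⌊4789/19⌋ - ⌊4789/26⌋-⌊4789/38⌋-⌊4789/247⌋ + ⌊4789/494⌋ = 2394+368+252 - 184-126-19 + 9 = 2694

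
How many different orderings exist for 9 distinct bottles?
9! = 362880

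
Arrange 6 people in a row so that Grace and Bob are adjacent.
Treat as block: (6-1)! × 2! = 120 × 2 = 240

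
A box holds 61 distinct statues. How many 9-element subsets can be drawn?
C(61,9) = 61!/(9!×52!) = 17341763505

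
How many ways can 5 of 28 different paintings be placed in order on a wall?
P(28,5) = 28!/(28-5)! = 11793600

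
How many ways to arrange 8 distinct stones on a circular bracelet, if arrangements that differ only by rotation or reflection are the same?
(8-1)!/2 = 5040/2 = 2520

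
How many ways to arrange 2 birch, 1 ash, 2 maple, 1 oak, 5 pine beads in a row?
11! / (2! × 1! × 2! × 1! × 5!) = 83160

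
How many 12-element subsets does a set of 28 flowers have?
C(28,12) = 28!/(12!×16!) = 30421755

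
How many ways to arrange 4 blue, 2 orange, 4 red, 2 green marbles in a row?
12! / (4! × 2! × 4! × 2!) = 207900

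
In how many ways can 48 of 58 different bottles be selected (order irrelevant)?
C(58,48) = 58!/(48!×10!) = 52179482355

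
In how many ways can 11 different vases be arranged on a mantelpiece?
11! = 39916800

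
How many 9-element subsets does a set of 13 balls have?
C(13,9) = 13!/(9!×4!) = 715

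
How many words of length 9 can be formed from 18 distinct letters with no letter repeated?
P(18,9) = 18!/(18-9)! = 17643225600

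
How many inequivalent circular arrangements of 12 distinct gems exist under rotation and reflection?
(12-1)!/2 = 39916800/2 = 19958400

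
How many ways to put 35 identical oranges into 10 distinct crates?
C(35+10-1, 10-1) = C(44, 9) = 708930508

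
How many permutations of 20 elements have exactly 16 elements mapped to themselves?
Choose the 16 fixed points C(20,16) = 4845, derange the rest: !4 = Σ_{j=0}^{4} (-1)^j·4!/j! = 24 - 24 + 12 - 4 + 1 = 9. Product = 4845 × 9 = 43605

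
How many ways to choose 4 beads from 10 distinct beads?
C(10,4) = 10!/(4!×6!) = 210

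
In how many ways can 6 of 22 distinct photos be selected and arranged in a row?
P(22,6) = 22!/(22-6)! = 53721360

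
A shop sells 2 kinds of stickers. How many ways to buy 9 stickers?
C(9+2-1, 2-1) = C(10, 1) = 10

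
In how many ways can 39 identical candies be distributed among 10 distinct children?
C(39+10-1, 10-1) = C(48, 9) = 1677106640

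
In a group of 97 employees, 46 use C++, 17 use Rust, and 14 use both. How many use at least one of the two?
|A∪B| = |A| + |B| - |A∩B| = 46 + 17 - 14 = 49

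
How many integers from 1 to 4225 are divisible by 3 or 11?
⌊4225/3⌋ + ⌊4225/11⌋ - ⌊4225/33⌋ = 1408 + 384 - 128 = 1664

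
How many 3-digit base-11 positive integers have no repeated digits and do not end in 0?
Last digit: 10 nonzero choices. First digit: 9 (nonzero, ≠last). Middle 1: P(9,1) = 9. Total = 810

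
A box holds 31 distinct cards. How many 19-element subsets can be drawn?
C(31,19) = 31!/(19!×12!) = 141120525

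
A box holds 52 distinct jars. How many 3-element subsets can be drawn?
C(52,3) = 52!/(3!×49!) = 22100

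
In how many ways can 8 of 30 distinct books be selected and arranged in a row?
P(30,8) = 30!/(30-8)! = 235989936000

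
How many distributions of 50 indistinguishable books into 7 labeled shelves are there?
C(50+7-1, 7-1) = C(56, 6) = 32468436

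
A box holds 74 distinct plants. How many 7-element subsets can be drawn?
C(74,7) = 74!/(7!×67!) = 1799579064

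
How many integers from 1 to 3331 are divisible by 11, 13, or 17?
⌊3331/11⌋+⌊3331/13⌋+⌊3331/17⌋ - ⌊3331/143⌋-⌊3331/187⌋-⌊3331/221⌋ + ⌊3331/2431⌋ = 302+256+195 - 23-17-15 + 1 = 699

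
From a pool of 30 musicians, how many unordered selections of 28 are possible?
C(30,28) = 30!/(28!×2!) = 435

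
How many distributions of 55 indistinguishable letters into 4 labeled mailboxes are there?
C(55+4-1, 4-1) = C(58, 3) = 30856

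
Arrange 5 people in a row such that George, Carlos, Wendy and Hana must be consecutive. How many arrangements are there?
Treat the 4 as one block: (5-4+1)! × 4! = 2 × 24 = 48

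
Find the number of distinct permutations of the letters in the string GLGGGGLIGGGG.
12! / (9! × 1! × 2!) = 660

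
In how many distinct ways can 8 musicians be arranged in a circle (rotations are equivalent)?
Circular: fix one position, arrange the rest. (8-1)! = 5040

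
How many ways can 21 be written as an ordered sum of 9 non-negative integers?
C(21+9-1, 9-1) = C(29, 8) = 4292145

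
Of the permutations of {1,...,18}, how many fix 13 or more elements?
Exactly j fixed points: C(18,j)·!(18-j); sum over j ≥ 13 (derangement numbers via !m = (m-1)·(!(m-1) + !(m-2)): !0..!5 = 1, 0, 1, 2, 9, 44). Σ_{j=13}^{18} C(18,j)·!(18-j) = C(18,13)·!5 + C(18,14)·!4 + C(18,15)·!3 + C(18,16)·!2 + C(18,17)·!1 + C(18,18)·!0 = 8568·44 + 3060·9 + 816·2 + 153·1 + 18·0 + 1·1 = 406318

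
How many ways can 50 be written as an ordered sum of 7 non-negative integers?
C(50+7-1, 7-1) = C(56, 6) = 32468436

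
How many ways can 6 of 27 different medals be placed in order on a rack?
P(27,6) = 27!/(27-6)! = 213127200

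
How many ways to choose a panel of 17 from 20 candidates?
C(20,17) = 20!/(17!×3!) = 1140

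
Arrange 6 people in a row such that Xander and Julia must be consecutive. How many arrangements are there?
Treat the 2 as one block: (6-2+1)! × 2! = 120 × 2 = 240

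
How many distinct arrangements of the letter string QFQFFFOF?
8! / (5! × 2! × 1!) = 168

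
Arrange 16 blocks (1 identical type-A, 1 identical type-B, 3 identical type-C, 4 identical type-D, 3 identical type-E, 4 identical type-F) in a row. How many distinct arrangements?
16! / (1! × 1! × 3! × 4! × 3! × 4!) = 1009008000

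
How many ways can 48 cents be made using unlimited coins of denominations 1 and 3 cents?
Coefficient of x^48 in 1/(1-x^1) · 1/(1-x^3). Use j coins of 3 for j = 0..⌊48/3⌋ = 16, the rest in 1s: 16 + 1 = 17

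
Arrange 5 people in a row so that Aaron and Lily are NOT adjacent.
Total - adjacent = 5! - (5-1)!×2 = 120 - 48 = 72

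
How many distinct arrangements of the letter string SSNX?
4! / (1! × 1! × 2!) = 12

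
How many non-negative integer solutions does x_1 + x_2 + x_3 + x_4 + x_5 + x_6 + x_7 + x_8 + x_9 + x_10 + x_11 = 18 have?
C(18+11-1, 11-1) = C(28, 10) = 13123110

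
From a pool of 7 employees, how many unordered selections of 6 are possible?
C(7,6) = 7!/(6!×1!) = 7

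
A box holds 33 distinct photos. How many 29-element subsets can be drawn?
C(33,29) = 33!/(29!×4!) = 40920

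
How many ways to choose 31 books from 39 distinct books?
C(39,31) = 39!/(31!×8!) = 61523748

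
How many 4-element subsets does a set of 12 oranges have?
C(12,4) = 12!/(4!×8!) = 495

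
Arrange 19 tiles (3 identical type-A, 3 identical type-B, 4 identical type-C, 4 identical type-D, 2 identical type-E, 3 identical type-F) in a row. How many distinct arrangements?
19! / (3! × 3! × 4! × 4! × 2! × 3!) = 488864376000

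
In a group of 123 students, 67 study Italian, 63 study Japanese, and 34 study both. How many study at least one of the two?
|A∪B| = |A| + |B| - |A∩B| = 67 + 63 - 34 = 96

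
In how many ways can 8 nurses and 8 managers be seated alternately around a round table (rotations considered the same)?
Fix one of the nurses: (8-1)! ways for the remaining nurses, × 8! ways for the managers = 5040 × 40320 = 203212800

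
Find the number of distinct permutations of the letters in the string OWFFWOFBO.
9! / (1! × 3! × 2! × 3!) = 5040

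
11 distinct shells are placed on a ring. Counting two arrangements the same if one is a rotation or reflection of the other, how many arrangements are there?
(11-1)!/2 = 3628800/2 = 1814400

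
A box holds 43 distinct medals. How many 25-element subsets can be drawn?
C(43,25) = 43!/(25!×18!) = 608359048206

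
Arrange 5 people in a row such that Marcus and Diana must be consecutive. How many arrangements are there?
Treat the 2 as one block: (5-2+1)! × 2! = 24 × 2 = 48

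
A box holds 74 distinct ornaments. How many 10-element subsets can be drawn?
C(74,10) = 74!/(10!×64!) = 718406958841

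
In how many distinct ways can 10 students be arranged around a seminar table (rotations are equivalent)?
Circular: fix one position, arrange the rest. (10-1)! = 362880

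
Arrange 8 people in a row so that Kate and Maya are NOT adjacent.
Total - adjacent = 8! - (8-1)!×2 = 40320 - 10080 = 30240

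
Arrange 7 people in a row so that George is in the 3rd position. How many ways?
Fix one position: (7-1)! = 720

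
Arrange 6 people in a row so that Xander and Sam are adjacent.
Treat as block: (6-1)! × 2! = 120 × 2 = 240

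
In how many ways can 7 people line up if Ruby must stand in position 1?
Fix one position: (7-1)! = 720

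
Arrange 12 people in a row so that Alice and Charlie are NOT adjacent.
Total - adjacent = 12! - (12-1)!×2 = 479001600 - 79833600 = 399168000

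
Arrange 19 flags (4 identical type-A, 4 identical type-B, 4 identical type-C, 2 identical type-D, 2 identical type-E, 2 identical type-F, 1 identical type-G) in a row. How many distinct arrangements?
19! / (4! × 4! × 4! × 2! × 2! × 2! × 1!) = 1099944846000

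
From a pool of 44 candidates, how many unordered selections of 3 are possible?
C(44,3) = 44!/(3!×41!) = 13244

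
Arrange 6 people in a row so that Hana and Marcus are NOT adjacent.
Total - adjacent = 6! - (6-1)!×2 = 720 - 240 = 480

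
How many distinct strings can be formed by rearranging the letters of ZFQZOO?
6! / (1! × 2! × 1! × 2!) = 180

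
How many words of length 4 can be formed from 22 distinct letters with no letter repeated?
P(22,4) = 22!/(22-4)! = 175560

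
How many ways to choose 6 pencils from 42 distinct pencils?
C(42,6) = 42!/(6!×36!) = 5245786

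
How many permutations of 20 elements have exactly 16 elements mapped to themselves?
Choose the 16 fixed points C(20,16) = 4845, derange the rest: !4 = Σ_{j=0}^{4} (-1)^j·4!/j! = 24 - 24 + 12 - 4 + 1 = 9. Product = 4845 × 9 = 43605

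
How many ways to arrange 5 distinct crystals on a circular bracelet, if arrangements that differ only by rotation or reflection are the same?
(5-1)!/2 = 24/2 = 12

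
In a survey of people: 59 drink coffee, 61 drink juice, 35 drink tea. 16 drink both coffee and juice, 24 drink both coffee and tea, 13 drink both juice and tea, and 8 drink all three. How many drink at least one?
|A∪B∪C| = 59+61+35-16-24-13+8 = 110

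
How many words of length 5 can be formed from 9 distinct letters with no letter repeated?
P(9,5) = 9!/(9-5)! = 15120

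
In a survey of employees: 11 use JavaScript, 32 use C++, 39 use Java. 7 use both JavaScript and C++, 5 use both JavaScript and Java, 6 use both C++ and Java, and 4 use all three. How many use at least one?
|A∪B∪C| = 11+32+39-7-5-6+4 = 68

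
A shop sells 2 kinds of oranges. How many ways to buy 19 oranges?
C(19+2-1, 2-1) = C(20, 1) = 20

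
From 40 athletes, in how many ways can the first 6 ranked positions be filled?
P(40,6) = 40!/(40-6)! = 2763633600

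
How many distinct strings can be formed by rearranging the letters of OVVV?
4! / (3! × 1!) = 4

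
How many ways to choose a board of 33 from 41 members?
C(41,33) = 41!/(33!×8!) = 95548245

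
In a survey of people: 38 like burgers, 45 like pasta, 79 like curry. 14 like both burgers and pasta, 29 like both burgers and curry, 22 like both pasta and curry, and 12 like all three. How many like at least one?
|A∪B∪C| = 38+45+79-14-29-22+12 = 109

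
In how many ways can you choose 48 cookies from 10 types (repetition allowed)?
C(48+10-1, 10-1) = C(57, 9) = 8996462475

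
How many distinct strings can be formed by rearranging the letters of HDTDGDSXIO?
10! / (1! × 3! × 1! × 1! × 1! × 1! × 1! × 1!) = 604800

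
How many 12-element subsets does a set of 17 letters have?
C(17,12) = 17!/(12!×5!) = 6188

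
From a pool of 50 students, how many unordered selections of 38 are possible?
C(50,38) = 50!/(38!×12!) = 121399651100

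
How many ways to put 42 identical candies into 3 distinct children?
C(42+3-1, 3-1) = C(44, 2) = 946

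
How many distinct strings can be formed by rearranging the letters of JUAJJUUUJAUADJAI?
16! / (1! × 5! × 5! × 1! × 4!) = 60540480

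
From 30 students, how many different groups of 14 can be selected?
C(30,14) = 30!/(14!×16!) = 145422675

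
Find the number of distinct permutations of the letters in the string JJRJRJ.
6! / (2! × 4!) = 15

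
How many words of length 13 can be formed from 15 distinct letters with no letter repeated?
P(15,13) = 15!/(15-13)! = 653837184000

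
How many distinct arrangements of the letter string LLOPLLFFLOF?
11! / (2! × 5! × 1! × 3!) = 27720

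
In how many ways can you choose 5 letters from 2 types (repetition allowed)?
C(5+2-1, 2-1) = C(6, 1) = 6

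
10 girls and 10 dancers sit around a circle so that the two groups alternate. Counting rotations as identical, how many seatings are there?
Fix one of the girls: (10-1)! ways for the remaining girls, × 10! ways for the dancers = 362880 × 3628800 = 1316818944000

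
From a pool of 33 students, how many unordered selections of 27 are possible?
C(33,27) = 33!/(27!×6!) = 1107568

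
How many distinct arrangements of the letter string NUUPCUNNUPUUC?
13! / (3! × 6! × 2! × 2!) = 360360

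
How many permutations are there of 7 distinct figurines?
7! = 5040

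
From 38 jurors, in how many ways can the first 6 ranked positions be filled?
P(38,6) = 38!/(38-6)! = 1987690320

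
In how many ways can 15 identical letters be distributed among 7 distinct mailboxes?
C(15+7-1, 7-1) = C(21, 6) = 54264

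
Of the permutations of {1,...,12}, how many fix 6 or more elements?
Exactly j fixed points: C(12,j)·!(12-j); sum over j ≥ 6 (derangement numbers via !m = (m-1)·(!(m-1) + !(m-2)): !0..!6 = 1, 0, 1, 2, 9, 44, 265). Σ_{j=6}^{12} C(12,j)·!(12-j) = C(12,6)·!6 + C(12,7)·!5 + C(12,8)·!4 + C(12,9)·!3 + C(12,10)·!2 + C(12,11)·!1 + C(12,12)·!0 = 924·265 + 792·44 + 495·9 + 220·2 + 66·1 + 12·0 + 1·1 = 284670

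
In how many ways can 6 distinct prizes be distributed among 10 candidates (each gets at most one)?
P(10,6) = 10!/(10-6)! = 151200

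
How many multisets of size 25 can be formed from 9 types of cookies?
C(25+9-1, 9-1) = C(33, 8) = 13884156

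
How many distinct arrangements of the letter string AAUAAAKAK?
9! / (1! × 2! × 6!) = 252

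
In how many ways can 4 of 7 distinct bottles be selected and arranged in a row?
P(7,4) = 7!/(7-4)! = 840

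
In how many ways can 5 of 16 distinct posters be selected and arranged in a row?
P(16,5) = 16!/(16-5)! = 524160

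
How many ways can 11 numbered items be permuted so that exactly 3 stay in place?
Choose the 3 fixed points C(11,3) = 165, derange the rest: !8 = Σ_{j=0}^{8} (-1)^j·8!/j! = 40320 - 40320 + 20160 - 6720 + 1680 - 336 + 56 - 8 + 1 = 14833. Product = 165 × 14833 = 2447445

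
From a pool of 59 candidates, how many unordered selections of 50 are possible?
C(59,50) = 59!/(50!×9!) = 12565671261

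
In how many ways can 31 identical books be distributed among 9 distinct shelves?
C(31+9-1, 9-1) = C(39, 8) = 61523748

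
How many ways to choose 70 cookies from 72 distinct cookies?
C(72,70) = 72!/(70!×2!) = 2556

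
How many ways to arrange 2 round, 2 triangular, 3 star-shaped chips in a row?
7! / (2! × 2! × 3!) = 210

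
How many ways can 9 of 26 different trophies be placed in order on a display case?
P(26,9) = 26!/(26-9)! = 1133836704000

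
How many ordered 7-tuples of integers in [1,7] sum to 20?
Coefficient of x^20 in (x + x² + ... + x^7)^7. By inclusion-exclusion on dice exceeding 7: Σ_j (-1)^j C(7,j)·C(20-1-7j, 6) = C(7,0)·C(19,6) - C(7,1)·C(12,6) = 1·27132 - 7·924 = 20664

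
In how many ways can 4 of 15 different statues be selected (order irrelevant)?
C(15,4) = 15!/(4!×11!) = 1365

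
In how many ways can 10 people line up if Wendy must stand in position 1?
Fix one position: (10-1)! = 362880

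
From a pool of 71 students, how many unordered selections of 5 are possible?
C(71,5) = 71!/(5!×66!) = 13019909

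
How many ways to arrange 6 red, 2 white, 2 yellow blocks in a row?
10! / (6! × 2! × 2!) = 1260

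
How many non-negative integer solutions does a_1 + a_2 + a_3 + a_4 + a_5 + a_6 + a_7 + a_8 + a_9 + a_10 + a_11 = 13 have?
C(13+11-1, 11-1) = C(23, 10) = 1144066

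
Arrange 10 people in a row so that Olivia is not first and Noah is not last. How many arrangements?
By inclusion-exclusion: 10! - 2×(10-1)! + (10-2)! = 3628800 - 725760 + 40320 = 2943360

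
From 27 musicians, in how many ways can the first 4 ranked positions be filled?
P(27,4) = 27!/(27-4)! = 421200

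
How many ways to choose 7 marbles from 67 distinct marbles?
C(67,7) = 67!/(7!×60!) = 869648208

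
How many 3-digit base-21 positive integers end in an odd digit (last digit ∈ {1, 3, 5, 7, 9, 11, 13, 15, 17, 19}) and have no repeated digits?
Last∈{1,3,5,7,9,11,13,15,17,19}. Last=0: 0. Last nonzero: 10×19×P(19,1) = 3610. Total = 3610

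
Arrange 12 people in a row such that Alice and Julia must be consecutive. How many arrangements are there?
Treat the 2 as one block: (12-2+1)! × 2! = 39916800 × 2 = 79833600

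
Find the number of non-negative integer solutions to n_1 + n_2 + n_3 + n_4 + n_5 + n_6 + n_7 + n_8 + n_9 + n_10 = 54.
C(54+10-1, 10-1) = C(63, 9) = 23667689815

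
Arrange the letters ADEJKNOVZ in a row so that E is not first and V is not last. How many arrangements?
By inclusion-exclusion: 9! - 2×(9-1)! + (9-2)! = 362880 - 80640 + 5040 = 287280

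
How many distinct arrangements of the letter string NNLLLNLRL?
9! / (1! × 5! × 3!) = 504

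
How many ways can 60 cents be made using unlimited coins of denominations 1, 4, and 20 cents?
Coefficient of x^60 in 1/(1-x^1) · 1/(1-x^4) · 1/(1-x^20). Case on j = number of 20-cent coins (j = 0..3); remainder r = 60 - 20j is made from {1,4} in ⌊r/4⌋+1 ways. r = 60, 40, 20, 0 → 16 + 11 + 6 + 1 = 34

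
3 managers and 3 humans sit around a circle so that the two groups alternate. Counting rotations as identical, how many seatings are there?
Fix one of the managers: (3-1)! ways for the remaining managers, × 3! ways for the humans = 2 × 6 = 12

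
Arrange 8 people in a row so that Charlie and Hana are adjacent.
Treat as block: (8-1)! × 2! = 5040 × 2 = 10080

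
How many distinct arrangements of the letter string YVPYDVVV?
8! / (1! × 2! × 1! × 4!) = 840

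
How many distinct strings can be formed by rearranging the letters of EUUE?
4! / (2! × 2!) = 6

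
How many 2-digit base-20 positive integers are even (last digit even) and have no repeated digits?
Last∈{0,2,4,6,8,10,12,14,16,18}. Last=0: 19. Last nonzero: 9×18×P(18,0) = 162. Total = 181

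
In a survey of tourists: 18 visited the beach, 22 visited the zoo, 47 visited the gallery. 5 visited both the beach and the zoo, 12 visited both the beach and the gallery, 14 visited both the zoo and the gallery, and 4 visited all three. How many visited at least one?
|A∪B∪C| = 18+22+47-5-12-14+4 = 60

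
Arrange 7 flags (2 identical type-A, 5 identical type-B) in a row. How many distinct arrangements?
7! / (2! × 5!) = 21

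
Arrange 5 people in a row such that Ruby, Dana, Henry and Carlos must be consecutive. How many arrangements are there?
Treat the 4 as one block: (5-4+1)! × 4! = 2 × 24 = 48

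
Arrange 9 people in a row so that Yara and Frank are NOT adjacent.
Total - adjacent = 9! - (9-1)!×2 = 362880 - 80640 = 282240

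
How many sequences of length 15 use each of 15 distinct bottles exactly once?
15! = 1307674368000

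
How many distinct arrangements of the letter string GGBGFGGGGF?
10! / (2! × 1! × 7!) = 360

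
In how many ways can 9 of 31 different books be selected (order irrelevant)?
C(31,9) = 31!/(9!×22!) = 20160075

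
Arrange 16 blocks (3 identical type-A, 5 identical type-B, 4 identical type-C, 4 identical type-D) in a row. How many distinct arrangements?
16! / (3! × 5! × 4! × 4!) = 50450400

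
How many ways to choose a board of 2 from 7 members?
C(7,2) = 7!/(2!×5!) = 21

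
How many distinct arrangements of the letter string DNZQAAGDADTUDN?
14! / (1! × 1! × 1! × 1! × 4! × 3! × 1! × 2!) = 302702400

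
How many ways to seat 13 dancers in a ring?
Circular: fix one position, arrange the rest. (13-1)! = 479001600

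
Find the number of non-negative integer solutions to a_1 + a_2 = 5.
C(5+2-1, 2-1) = C(6, 1) = 6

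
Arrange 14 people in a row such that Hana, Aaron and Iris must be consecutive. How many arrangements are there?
Treat the 3 as one block: (14-3+1)! × 3! = 479001600 × 6 = 2874009600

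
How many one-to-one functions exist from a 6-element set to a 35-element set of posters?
P(35,6) = 35!/(35-6)! = 1168675200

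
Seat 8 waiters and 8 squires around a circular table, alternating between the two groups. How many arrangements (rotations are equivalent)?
Fix one of the waiters: (8-1)! ways for the remaining waiters, × 8! ways for the squires = 5040 × 40320 = 203212800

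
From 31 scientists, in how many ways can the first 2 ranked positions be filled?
P(31,2) = 31!/(31-2)! = 930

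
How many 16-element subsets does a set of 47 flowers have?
C(47,16) = 47!/(16!×31!) = 1503232609098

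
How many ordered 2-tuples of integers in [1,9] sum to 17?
Coefficient of x^17 in (x + x² + ... + x^9)^2. By inclusion-exclusion on dice exceeding 9: Σ_j (-1)^j C(2,j)·C(17-1-9j, 1) = C(2,0)·C(16,1) - C(2,1)·C(7,1) = 1·16 - 2·7 = 2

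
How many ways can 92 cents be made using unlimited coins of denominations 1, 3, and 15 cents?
Coefficient of x^92 in 1/(1-x^1) · 1/(1-x^3) · 1/(1-x^15). Case on j = number of 15-cent coins (j = 0..6); remainder r = 92 - 15j is made from {1,3} in ⌊r/3⌋+1 ways. r = 92, 77, 62, 47, 32, 17, 2 → 31 + 26 + 21 + 16 + 11 + 6 + 1 = 112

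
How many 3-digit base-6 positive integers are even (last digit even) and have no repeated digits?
Last∈{0,2,4}. Last=0: 20. Last nonzero: 2×4×P(4,1) = 32. Total = 52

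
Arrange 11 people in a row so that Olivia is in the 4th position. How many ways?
Fix one position: (11-1)! = 3628800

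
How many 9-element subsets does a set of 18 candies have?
C(18,9) = 18!/(9!×9!) = 48620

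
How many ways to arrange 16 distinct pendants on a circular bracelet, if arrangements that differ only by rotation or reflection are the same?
(16-1)!/2 = 1307674368000/2 = 653837184000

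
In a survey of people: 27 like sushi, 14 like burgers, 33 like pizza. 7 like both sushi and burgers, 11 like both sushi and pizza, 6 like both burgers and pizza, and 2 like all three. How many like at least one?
|A∪B∪C| = 27+14+33-7-11-6+2 = 52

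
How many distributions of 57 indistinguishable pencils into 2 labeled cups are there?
C(57+2-1, 2-1) = C(58, 1) = 58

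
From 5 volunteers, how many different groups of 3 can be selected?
C(5,3) = 5!/(3!×2!) = 10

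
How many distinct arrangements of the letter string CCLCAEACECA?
11! / (5! × 2! × 1! × 3!) = 27720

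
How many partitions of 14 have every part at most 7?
Let r_j(i) = number of partitions of i into parts ≤ j, for i = 0..14. r_1(i) = 1 for all i; r_j(i) = r_{j-1}(i) + r_j(i-j). Rows j = 2..7: ≤2: 1 1 2 2 3 3 4 4 5 5 6 6 7 7 8; ≤3: 1 1 2 3 4 5 7 8 10 12 14 16 19 21 24; ≤4: 1 1 2 3 5 6 9 11 15 18 23 27 34 39 47; ≤5: 1 1 2 3 5 7 10 13 18 23 30 37 47 57 70; ≤6: 1 1 2 3 5 7 11 14 20 26 35 44 58 71 90; ≤7: 1 1 2 3 5 7 11 15 21 28 38 49 65 82 105. r_7(14) = 105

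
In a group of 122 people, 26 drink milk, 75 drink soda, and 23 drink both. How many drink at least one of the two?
|A∪B| = |A| + |B| - |A∩B| = 26 + 75 - 23 = 78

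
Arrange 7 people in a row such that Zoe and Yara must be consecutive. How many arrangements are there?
Treat the 2 as one block: (7-2+1)! × 2! = 720 × 2 = 1440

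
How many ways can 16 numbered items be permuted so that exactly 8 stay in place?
Choose the 8 fixed points C(16,8) = 12870, derange the rest: !8 = Σ_{j=0}^{8} (-1)^j·8!/j! = 40320 - 40320 + 20160 - 6720 + 1680 - 336 + 56 - 8 + 1 = 14833. Product = 12870 × 14833 = 190900710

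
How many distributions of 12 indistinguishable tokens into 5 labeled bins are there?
C(12+5-1, 5-1) = C(16, 4) = 1820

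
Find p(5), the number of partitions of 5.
Pentagonal recurrence p(n) = p(n-1) + p(n-2) - p(n-5) - p(n-7) + p(n-12) + p(n-15) - ... gives p(0..4) = 1, 1, 2, 3, 5. p(5) = p(4) + p(3) - p(0) = 5 + 3 - 1 = 7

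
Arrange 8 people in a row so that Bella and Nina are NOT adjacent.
Total - adjacent = 8! - (8-1)!×2 = 40320 - 10080 = 30240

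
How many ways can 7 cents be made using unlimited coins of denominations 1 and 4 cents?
Coefficient of x^7 in 1/(1-x^1) · 1/(1-x^4). Use j coins of 4 for j = 0..⌊7/4⌋ = 1, the rest in 1s: 1 + 1 = 2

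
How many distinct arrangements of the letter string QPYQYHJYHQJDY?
13! / (1! × 2! × 4! × 2! × 1! × 3!) = 10810800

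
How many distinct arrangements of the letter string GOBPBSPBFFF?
11! / (1! × 3! × 1! × 2! × 1! × 3!) = 554400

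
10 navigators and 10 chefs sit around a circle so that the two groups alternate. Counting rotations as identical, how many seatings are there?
Fix one of the navigators: (10-1)! ways for the remaining navigators, × 10! ways for the chefs = 362880 × 3628800 = 1316818944000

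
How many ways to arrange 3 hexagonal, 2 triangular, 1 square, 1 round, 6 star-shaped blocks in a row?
13! / (3! × 2! × 1! × 1! × 6!) = 720720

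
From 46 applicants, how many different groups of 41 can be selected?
C(46,41) = 46!/(41!×5!) = 1370754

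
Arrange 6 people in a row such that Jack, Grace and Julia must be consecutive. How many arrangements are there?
Treat the 3 as one block: (6-3+1)! × 3! = 24 × 6 = 144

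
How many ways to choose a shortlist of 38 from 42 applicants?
C(42,38) = 42!/(38!×4!) = 111930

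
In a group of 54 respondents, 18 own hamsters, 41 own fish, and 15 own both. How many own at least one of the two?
|A∪B| = |A| + |B| - |A∩B| = 18 + 41 - 15 = 44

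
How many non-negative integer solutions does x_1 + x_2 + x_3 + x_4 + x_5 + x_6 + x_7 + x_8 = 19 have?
C(19+8-1, 8-1) = C(26, 7) = 657800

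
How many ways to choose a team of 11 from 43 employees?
C(43,11) = 43!/(11!×32!) = 5752004349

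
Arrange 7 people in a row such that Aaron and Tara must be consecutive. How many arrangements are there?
Treat the 2 as one block: (7-2+1)! × 2! = 720 × 2 = 1440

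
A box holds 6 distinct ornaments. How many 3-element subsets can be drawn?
C(6,3) = 6!/(3!×3!) = 20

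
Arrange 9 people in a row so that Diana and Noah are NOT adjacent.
Total - adjacent = 9! - (9-1)!×2 = 362880 - 80640 = 282240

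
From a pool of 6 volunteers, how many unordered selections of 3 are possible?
C(6,3) = 6!/(3!×3!) = 20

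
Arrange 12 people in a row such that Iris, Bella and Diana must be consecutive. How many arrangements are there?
Treat the 3 as one block: (12-3+1)! × 3! = 3628800 × 6 = 21772800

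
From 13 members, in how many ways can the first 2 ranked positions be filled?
P(13,2) = 13!/(13-2)! = 156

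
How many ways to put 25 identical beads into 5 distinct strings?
C(25+5-1, 5-1) = C(29, 4) = 23751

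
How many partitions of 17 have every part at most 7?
Let r_j(i) = number of partitions of i into parts ≤ j, for i = 0..17. r_1(i) = 1 for all i; r_j(i) = r_{j-1}(i) + r_j(i-j). Rows j = 2..7: ≤2: 1 1 2 2 3 3 4 4 5 5 6 6 7 7 8 8 9 9; ≤3: 1 1 2 3 4 5 7 8 10 12 14 16 19 21 24 27 30 33; ≤4: 1 1 2 3 5 6 9 11 15 18 23 27 34 39 47 54 64 72; ≤5: 1 1 2 3 5 7 10 13 18 23 30 37 47 57 70 84 101 119; ≤6: 1 1 2 3 5 7 11 14 20 26 35 44 58 71 90 110 136 163; ≤7: 1 1 2 3 5 7 11 15 21 28 38 49 65 82 105 131 164 201. r_7(17) = 201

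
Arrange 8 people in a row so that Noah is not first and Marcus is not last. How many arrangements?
By inclusion-exclusion: 8! - 2×(8-1)! + (8-2)! = 40320 - 10080 + 720 = 30960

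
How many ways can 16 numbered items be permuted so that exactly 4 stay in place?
Choose the 4 fixed points C(16,4) = 1820, derange the rest: !12 = Σ_{j=0}^{12} (-1)^j·12!/j! = 479001600 - 479001600 + 239500800 - 79833600 + 19958400 - 3991680 + 665280 - 95040 + 11880 - 1320 + 132 - 12 + 1 = 176214841. Product = 1820 × 176214841 = 320711010620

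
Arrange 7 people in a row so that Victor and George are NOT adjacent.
Total - adjacent = 7! - (7-1)!×2 = 5040 - 1440 = 3600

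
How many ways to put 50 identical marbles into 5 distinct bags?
C(50+5-1, 5-1) = C(54, 4) = 316251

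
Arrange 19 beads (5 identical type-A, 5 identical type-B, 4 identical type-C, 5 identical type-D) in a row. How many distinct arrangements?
19! / (5! × 5! × 4! × 5!) = 2933186256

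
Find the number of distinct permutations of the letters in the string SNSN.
4! / (2! × 2!) = 6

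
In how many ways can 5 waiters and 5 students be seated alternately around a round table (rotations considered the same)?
Fix one of the waiters: (5-1)! ways for the remaining waiters, × 5! ways for the students = 24 × 120 = 2880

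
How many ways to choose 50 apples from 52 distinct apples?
C(52,50) = 52!/(50!×2!) = 1326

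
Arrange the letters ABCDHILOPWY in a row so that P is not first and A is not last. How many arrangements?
By inclusion-exclusion: 11! - 2×(11-1)! + (11-2)! = 39916800 - 7257600 + 362880 = 33022080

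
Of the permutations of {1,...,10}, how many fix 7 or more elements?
Exactly j fixed points: C(10,j)·!(10-j); sum over j ≥ 7 (derangement numbers via !m = (m-1)·(!(m-1) + !(m-2)): !0..!3 = 1, 0, 1, 2). Σ_{j=7}^{10} C(10,j)·!(10-j) = C(10,7)·!3 + C(10,8)·!2 + C(10,9)·!1 + C(10,10)·!0 = 120·2 + 45·1 + 10·0 + 1·1 = 286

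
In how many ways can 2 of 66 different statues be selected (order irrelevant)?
C(66,2) = 66!/(2!×64!) = 2145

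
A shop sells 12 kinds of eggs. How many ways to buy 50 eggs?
C(50+12-1, 12-1) = C(61, 11) = 418094152866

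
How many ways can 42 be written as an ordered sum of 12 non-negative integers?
C(42+12-1, 12-1) = C(53, 11) = 76223753060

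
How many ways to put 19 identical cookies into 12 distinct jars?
C(19+12-1, 12-1) = C(30, 11) = 54627300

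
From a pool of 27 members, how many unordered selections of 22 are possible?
C(27,22) = 27!/(22!×5!) = 80730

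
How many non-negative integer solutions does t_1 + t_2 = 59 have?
C(59+2-1, 2-1) = C(60, 1) = 60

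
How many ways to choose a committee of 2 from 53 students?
C(53,2) = 53!/(2!×51!) = 1378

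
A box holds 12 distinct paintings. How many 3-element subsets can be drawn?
C(12,3) = 12!/(3!×9!) = 220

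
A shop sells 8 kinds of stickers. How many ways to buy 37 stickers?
C(37+8-1, 8-1) = C(44, 7) = 38320568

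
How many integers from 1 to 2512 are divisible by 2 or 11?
⌊2512/2⌋ + ⌊2512/11⌋ - ⌊2512/22⌋ = 1256 + 228 - 114 = 1370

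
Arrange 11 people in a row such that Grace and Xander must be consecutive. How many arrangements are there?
Treat the 2 as one block: (11-2+1)! × 2! = 3628800 × 2 = 7257600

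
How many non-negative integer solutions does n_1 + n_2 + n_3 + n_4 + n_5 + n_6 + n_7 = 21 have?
C(21+7-1, 7-1) = C(27, 6) = 296010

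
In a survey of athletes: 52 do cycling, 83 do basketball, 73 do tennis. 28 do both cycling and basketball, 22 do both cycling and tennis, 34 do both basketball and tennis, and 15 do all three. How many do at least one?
|A∪B∪C| = 52+83+73-28-22-34+15 = 139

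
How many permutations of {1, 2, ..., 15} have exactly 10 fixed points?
Choose the 10 fixed points C(15,10) = 3003, derange the rest: !5 = Σ_{j=0}^{5} (-1)^j·5!/j! = 120 - 120 + 60 - 20 + 5 - 1 = 44. Product = 3003 × 44 = 132132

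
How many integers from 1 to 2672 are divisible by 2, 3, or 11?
⌊2672/2⌋+⌊2672/3⌋+⌊2672/11⌋ - ⌊2672/6⌋-⌊2672/22⌋-⌊2672/33⌋ + ⌊2672/66⌋ = 1336+890+242 - 445-121-80 + 40 = 1862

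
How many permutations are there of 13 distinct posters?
13! = 6227020800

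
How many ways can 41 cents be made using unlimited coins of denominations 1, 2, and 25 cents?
Coefficient of x^41 in 1/(1-x^1) · 1/(1-x^2) · 1/(1-x^25). Case on j = number of 25-cent coins (j = 0..1); remainder r = 41 - 25j is made from {1,2} in ⌊r/2⌋+1 ways. r = 41, 16 → 21 + 9 = 30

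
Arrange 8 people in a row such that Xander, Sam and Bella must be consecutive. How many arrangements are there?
Treat the 3 as one block: (8-3+1)! × 3! = 720 × 6 = 4320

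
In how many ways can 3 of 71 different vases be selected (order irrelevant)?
C(71,3) = 71!/(3!×68!) = 57155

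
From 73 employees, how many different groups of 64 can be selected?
C(73,64) = 73!/(64!×9!) = 97082021465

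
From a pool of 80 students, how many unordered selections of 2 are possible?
C(80,2) = 80!/(2!×78!) = 3160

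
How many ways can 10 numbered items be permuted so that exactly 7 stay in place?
Choose the 7 fixed points C(10,7) = 120, derange the rest: !3 = Σ_{j=0}^{3} (-1)^j·3!/j! = 6 - 6 + 3 - 1 = 2. Product = 120 × 2 = 240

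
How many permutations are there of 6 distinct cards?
6! = 720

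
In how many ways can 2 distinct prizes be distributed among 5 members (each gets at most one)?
P(5,2) = 5!/(5-2)! = 20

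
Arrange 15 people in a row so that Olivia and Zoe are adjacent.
Treat as block: (15-1)! × 2! = 87178291200 × 2 = 174356582400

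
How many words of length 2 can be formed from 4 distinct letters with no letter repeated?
P(4,2) = 4!/(4-2)! = 12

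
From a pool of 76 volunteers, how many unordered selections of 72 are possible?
C(76,72) = 76!/(72!×4!) = 1282975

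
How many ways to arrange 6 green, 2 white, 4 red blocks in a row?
12! / (6! × 2! × 4!) = 13860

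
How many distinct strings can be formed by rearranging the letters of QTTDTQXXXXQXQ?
13! / (4! × 3! × 5! × 1!) = 360360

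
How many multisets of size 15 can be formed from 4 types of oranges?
C(15+4-1, 4-1) = C(18, 3) = 816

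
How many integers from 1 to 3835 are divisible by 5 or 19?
⌊3835/5⌋ + ⌊3835/19⌋ - ⌊3835/95⌋ = 767 + 201 - 40 = 928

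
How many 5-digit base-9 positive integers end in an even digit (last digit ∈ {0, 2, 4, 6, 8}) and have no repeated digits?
Last∈{0,2,4,6,8}. Last=0: 1680. Last nonzero: 4×7×P(7,3) = 5880. Total = 7560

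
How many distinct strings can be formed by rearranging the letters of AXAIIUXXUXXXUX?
14! / (2! × 2! × 3! × 7!) = 720720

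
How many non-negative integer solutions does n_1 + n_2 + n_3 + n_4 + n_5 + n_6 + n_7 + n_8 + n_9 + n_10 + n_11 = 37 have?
C(37+11-1, 11-1) = C(47, 10) = 5178066751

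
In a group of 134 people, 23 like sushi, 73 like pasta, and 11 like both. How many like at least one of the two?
|A∪B| = |A| + |B| - |A∩B| = 23 + 73 - 11 = 85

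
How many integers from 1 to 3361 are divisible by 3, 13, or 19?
⌊3361/3⌋+⌊3361/13⌋+⌊3361/19⌋ - ⌊3361/39⌋-⌊3361/57⌋-⌊3361/247⌋ + ⌊3361/741⌋ = 1120+258+176 - 86-58-13 + 4 = 1401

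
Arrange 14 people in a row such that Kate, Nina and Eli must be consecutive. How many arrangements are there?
Treat the 3 as one block: (14-3+1)! × 3! = 479001600 × 6 = 2874009600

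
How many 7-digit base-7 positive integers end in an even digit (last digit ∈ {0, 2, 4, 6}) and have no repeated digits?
Last∈{0,2,4,6}. Last=0: 720. Last nonzero: 3×5×P(5,5) = 1800. Total = 2520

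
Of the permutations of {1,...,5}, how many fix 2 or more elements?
Exactly j fixed points: C(5,j)·!(5-j); sum over j ≥ 2 (derangement numbers via !m = (m-1)·(!(m-1) + !(m-2)): !0..!3 = 1, 0, 1, 2). Σ_{j=2}^{5} C(5,j)·!(5-j) = C(5,2)·!3 + C(5,3)·!2 + C(5,4)·!1 + C(5,5)·!0 = 10·2 + 10·1 + 5·0 + 1·1 = 31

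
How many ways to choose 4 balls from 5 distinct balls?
C(5,4) = 5!/(4!×1!) = 5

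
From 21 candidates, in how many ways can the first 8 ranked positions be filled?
P(21,8) = 21!/(21-8)! = 8204716800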